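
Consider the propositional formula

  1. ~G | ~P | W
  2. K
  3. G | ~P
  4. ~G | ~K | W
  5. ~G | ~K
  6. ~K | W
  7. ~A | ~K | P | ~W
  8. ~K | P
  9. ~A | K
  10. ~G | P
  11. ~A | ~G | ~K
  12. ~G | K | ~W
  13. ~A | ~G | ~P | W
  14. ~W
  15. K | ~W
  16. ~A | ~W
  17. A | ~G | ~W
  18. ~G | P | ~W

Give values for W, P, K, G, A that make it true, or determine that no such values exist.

Unsatisfiable — no assignment works.

Case W = True:
  Clause (~W) is falsified — contradiction.
Case W = False:
  (K) forces K = True.
  Clause (~K | W) is falsified — contradiction.
Both cases fail, so the formula is unsatisfiable.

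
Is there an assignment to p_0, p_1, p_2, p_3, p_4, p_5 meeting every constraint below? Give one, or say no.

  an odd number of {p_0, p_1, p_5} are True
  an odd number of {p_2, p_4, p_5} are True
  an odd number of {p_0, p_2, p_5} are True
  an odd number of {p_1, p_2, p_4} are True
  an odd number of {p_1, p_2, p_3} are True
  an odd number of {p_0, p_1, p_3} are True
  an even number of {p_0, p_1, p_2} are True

No satisfying assignment exists.

Adding constraints 2, 3, 4, 7 mod 2: every variable appears an even number of times on the left, so the left side is 0.
But the right sides sum to 1 (mod 2). 0 ≠ 1 — the system is inconsistent.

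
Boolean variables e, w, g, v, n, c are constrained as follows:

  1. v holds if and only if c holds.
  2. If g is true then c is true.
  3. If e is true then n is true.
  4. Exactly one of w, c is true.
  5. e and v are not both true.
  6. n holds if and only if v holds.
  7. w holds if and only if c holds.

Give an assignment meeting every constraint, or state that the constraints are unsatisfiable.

Unsatisfiable — no assignment works.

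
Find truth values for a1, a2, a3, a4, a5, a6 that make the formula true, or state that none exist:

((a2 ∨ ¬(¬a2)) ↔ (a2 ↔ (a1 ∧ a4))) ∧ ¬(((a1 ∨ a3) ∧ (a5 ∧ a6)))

a1=T; a2=T; a3=F; a4=T; a5=F; a6=T

  (a2 ∨ ¬(¬a2)) ↔ (a2 ↔ (a1 ∧ a4)) = True
    a2 ∨ ¬(¬a2) = True
      ¬(¬a2) = True
        ¬a2 = False
    a2 ↔ (a1 ∧ a4) = True
      a1 ∧ a4 = True
  ¬(((a1 ∨ a3) ∧ (a5 ∧ a6))) = True
    (a1 ∨ a3) ∧ (a5 ∧ a6) = False
      a1 ∨ a3 = True
      a5 ∧ a6 = False
Both conjuncts True, so the formula holds.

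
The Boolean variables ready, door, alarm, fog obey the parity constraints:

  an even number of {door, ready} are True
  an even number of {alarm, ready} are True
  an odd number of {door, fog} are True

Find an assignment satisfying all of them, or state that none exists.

ready = True, door = True, alarm = True, fog = False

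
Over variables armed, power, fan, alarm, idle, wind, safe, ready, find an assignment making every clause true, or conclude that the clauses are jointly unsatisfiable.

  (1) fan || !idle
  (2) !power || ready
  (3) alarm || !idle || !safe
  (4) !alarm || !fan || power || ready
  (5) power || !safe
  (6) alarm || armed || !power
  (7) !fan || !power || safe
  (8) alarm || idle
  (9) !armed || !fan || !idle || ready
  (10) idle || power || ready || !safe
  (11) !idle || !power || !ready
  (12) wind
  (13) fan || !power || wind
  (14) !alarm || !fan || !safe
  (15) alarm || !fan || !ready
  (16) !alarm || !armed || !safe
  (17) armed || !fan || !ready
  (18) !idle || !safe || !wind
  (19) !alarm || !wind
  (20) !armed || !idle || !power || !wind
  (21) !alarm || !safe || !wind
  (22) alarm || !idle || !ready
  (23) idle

Unit clause (wind) forces wind = True.
In (!alarm || !wind) only !alarm is left, so alarm = False.
Unit clause (idle) forces idle = True.
In (fan || !idle) only fan is left, so fan = True.
In (alarm || !idle || !safe) only !safe is left, so safe = False.
In (!fan || !power || safe) only !power is left, so power = False.
In (alarm || !fan || !ready) only !ready is left, so ready = False.
In (!armed || !fan || !idle || ready) only !armed is left, so armed = False.
All clauses satisfied.

armed=F, power=F, fan=T, alarm=F, idle=T, wind=T, safe=F, ready=F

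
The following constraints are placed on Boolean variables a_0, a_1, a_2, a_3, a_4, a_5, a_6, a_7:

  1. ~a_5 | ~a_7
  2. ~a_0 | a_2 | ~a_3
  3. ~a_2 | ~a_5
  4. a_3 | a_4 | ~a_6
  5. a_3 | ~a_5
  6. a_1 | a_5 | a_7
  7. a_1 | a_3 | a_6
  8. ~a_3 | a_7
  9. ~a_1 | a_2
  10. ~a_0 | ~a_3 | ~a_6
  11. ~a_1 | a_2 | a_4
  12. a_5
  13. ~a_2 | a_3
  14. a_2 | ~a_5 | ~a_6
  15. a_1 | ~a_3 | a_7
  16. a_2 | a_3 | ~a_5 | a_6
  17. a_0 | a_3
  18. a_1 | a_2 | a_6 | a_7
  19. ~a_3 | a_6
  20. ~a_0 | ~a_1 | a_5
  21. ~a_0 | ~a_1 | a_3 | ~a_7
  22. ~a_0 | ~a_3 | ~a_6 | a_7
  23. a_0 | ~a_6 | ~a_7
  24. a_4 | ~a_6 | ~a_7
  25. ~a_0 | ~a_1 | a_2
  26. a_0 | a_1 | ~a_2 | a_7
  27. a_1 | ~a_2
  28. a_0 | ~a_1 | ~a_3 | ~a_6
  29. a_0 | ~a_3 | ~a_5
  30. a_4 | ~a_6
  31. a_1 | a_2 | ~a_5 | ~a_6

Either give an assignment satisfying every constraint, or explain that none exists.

Case a_3 = True:
  (~a_3 | a_7) forces a_7 = True.
  (~a_5 | ~a_7) forces a_5 = False.
  Clause (a_5) is falsified — contradiction.
Case a_3 = False:
  (a_3 | ~a_5) forces a_5 = False.
  Clause (a_5) is falsified — contradiction.
Both cases fail, so the formula is unsatisfiable.

Unsatisfiable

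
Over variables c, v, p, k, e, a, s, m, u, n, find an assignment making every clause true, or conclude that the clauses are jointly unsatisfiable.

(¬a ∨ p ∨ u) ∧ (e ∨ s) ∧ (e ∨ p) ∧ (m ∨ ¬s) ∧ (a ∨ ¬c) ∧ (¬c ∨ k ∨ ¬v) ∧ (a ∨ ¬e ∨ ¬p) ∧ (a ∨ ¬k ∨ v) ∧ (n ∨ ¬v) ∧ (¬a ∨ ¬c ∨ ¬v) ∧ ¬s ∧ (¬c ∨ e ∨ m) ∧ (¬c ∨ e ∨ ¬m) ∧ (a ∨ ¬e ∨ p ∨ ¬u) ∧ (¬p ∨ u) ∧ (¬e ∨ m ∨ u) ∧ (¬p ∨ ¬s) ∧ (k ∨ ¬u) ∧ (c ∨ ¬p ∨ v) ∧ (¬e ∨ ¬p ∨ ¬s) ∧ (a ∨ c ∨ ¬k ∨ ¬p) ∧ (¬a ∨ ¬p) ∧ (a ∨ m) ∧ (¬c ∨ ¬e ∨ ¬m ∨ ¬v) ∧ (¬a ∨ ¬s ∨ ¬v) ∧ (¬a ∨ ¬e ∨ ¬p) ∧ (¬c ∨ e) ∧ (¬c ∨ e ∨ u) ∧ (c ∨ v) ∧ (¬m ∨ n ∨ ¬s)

Unit clause (¬s) forces s = False.
In (e ∨ s) only e is left, so e = True.
Set c = False.
  then (c ∨ v) forces v = True.
  then (n ∨ ¬v) forces n = True.
Try p = True:
  (a ∨ ¬e ∨ ¬p) forces a = True.
  clause (¬a ∨ ¬p) is falsified — backtrack.
So p = False.
Set k = True.
Set a = True.
  then (¬a ∨ p ∨ u) forces u = True.
Set m = True.
All clauses satisfied.

c=F, v=T, p=F, k=T, e=T, a=T, s=F, m=T, u=T, n=T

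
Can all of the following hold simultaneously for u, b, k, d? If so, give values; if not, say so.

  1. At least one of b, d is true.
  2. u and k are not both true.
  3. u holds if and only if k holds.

u = False, b = False, k = False, d = True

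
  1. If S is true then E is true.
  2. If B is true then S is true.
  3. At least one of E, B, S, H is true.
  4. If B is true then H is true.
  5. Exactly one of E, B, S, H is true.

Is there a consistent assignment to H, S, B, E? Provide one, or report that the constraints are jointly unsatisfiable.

H = True; S = False; B = False; E = False

  (1) S=F ⇒ E: vacuous ✓
  (2) B=F ⇒ S: vacuous ✓
  (3) {E, B, S, H}: 1 true — at least one ✓
  (4) B=F ⇒ H: vacuous ✓
  (5) {E, B, S, H}: 1 true — exactly one ✓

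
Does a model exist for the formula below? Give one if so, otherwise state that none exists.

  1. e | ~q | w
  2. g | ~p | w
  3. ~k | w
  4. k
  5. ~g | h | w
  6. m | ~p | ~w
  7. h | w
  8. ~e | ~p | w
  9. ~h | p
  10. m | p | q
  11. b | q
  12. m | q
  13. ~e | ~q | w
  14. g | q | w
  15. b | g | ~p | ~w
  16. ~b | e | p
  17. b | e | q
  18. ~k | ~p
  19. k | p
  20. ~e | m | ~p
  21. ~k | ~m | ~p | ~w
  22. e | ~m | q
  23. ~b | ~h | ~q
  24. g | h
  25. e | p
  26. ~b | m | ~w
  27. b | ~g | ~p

h = False; g = True; q = True; m = True; e = True; b = False; w = True; k = True; p = False

Unit clause (k) forces k = True.
In (~k | ~p) only ~p is left, so p = False.
In (e | p) only e is left, so e = True.
In (~k | w) only w is left, so w = True.
In (~h | p) only ~h is left, so h = False.
In (g | h) only g is left, so g = True.
Set q = True.
Set m = True.
Set b = False.
All clauses satisfied.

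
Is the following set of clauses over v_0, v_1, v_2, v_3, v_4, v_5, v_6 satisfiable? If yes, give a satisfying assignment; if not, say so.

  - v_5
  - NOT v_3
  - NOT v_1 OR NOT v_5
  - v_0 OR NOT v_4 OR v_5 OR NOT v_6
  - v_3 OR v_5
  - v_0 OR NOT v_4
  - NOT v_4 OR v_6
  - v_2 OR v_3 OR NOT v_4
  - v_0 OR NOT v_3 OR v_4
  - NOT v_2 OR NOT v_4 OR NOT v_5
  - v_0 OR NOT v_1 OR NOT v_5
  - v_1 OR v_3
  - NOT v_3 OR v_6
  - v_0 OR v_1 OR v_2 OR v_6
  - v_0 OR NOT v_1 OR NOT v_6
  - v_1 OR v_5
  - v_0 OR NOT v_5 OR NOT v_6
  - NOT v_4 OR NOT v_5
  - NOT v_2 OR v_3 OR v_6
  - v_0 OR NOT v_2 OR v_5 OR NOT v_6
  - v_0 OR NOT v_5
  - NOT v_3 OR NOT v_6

UNSATISFIABLE

Case v_3 = True:
  Clause (NOT v_3) is falsified — contradiction.
Case v_3 = False:
  (v_5) forces v_5 = True.
  (NOT v_1 OR NOT v_5) forces v_1 = False.
  Clause (v_1 OR v_3) is falsified — contradiction.
Both cases fail, so the formula is unsatisfiable.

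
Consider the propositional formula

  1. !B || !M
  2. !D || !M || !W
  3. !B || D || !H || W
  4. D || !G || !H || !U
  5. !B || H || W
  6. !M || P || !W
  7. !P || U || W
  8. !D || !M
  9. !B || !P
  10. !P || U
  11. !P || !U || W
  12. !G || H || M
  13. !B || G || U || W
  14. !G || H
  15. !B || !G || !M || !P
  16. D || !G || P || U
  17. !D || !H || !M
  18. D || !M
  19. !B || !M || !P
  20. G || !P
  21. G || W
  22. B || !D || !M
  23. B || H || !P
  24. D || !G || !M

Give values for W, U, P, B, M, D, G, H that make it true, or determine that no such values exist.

W = True; U = False; P = False; B = True; M = False; D = False; G = False; H = False

Set W = True.
Set U = False.
  then (!P || U) forces P = False.
  then (!M || P || !W) forces M = False.
Set B = True.
Set D = False.
  then (D || !G || P || U) forces G = False.
Set H = False.
All clauses satisfied.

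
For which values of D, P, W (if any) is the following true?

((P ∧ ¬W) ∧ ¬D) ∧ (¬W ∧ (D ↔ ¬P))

D = False, P = True, W = False

  (P ∧ ¬W) ∧ ¬D = True
    P ∧ ¬W = True
      ¬W = True
    ¬D = True
  ¬W ∧ (D ↔ ¬P) = True
    ¬W = True
    D ↔ ¬P = True
      ¬P = False
Both conjuncts True, so the formula holds.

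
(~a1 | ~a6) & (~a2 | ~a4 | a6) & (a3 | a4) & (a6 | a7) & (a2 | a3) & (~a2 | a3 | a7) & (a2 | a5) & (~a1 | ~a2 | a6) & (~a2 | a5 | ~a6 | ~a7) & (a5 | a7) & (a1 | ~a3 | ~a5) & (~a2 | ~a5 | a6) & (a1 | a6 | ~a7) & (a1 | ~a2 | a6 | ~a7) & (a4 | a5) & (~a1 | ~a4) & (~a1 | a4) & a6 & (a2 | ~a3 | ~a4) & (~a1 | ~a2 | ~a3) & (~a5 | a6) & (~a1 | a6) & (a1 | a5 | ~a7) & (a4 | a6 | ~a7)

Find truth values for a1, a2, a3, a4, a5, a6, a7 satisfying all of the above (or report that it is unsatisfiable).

Unit clause (a6) forces a6 = True.
In (~a1 | ~a6) only ~a1 is left, so a1 = False.
Try a2 = False:
  (a2 | a3) forces a3 = True.
  (a2 | a5) forces a5 = True.
  clause (a1 | ~a3 | ~a5) is falsified — backtrack.
So a2 = True.
Set a3 = False.
  then (a3 | a4) forces a4 = True.
  then (~a2 | a3 | a7) forces a7 = True.
  then (~a2 | a5 | ~a6 | ~a7) forces a5 = True.
All clauses satisfied.

a1 = False, a2 = True, a3 = False, a4 = True, a5 = True, a6 = True, a7 = True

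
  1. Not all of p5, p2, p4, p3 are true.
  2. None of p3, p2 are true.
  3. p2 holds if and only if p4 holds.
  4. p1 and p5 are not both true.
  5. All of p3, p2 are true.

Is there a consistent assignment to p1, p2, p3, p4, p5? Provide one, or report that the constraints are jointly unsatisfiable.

Case p2 = True:
  Constraint (2) is violated (p2=T) — contradiction.
Case p2 = False:
  Constraint (5) is violated (p2=F) — contradiction.
Both cases fail — unsatisfiable.

No satisfying assignment exists.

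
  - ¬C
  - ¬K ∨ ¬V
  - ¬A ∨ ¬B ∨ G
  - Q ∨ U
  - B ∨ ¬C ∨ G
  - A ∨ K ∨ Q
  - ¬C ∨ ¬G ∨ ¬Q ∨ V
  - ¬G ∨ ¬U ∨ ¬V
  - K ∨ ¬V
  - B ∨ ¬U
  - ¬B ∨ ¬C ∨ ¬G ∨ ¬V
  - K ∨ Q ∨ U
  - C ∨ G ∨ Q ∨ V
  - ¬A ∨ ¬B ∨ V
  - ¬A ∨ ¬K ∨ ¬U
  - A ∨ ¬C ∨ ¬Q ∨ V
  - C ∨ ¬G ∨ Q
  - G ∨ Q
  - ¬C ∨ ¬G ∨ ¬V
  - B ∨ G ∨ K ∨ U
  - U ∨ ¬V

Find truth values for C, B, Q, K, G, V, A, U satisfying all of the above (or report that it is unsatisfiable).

Unit clause (¬C) forces C = False.
Set B = False.
  then (B ∨ ¬U) forces U = False.
  then (U ∨ ¬V) forces V = False.
  then (Q ∨ U) forces Q = True.
Set K = False.
  then (B ∨ G ∨ K ∨ U) forces G = True.
Set A = True.
All clauses satisfied.

C=F, B=F, Q=T, K=F, G=T, V=F, A=T, U=F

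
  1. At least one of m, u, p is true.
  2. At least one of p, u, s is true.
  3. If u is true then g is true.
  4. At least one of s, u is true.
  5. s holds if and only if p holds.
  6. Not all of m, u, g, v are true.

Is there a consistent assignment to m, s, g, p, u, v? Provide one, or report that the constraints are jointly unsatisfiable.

m = True, s = True, g = True, p = True, u = True, v = False

  (1) {m, u, p}: 3 true — at least one ✓
  (2) {p, u, s}: 3 true — at least one ✓
  (3) u=T ⇒ g: T ✓
  (4) {s, u}: 2 true — at least one ✓
  (5) s=T, p=T — same ✓
  (6) {m, u, g, v}: 3/4 true — not all ✓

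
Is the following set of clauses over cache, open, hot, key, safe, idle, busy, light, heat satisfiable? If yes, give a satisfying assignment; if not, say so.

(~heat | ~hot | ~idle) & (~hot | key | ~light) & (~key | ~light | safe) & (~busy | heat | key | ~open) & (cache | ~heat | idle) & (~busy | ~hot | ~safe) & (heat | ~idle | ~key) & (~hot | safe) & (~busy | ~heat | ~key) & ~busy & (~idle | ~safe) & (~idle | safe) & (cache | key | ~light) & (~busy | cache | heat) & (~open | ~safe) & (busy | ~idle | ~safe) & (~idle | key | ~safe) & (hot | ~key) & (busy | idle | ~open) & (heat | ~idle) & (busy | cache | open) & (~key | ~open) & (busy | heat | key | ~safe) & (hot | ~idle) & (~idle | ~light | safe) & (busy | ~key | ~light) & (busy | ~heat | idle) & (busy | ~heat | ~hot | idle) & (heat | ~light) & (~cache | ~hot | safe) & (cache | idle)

cache=T; open=F; hot=T; key=T; safe=T; idle=F; busy=F; light=F; heat=F

Unit clause (~busy) forces busy = False.
Try cache = False:
  (busy | cache | open) forces open = True.
  (~open | ~safe) forces safe = False.
  (~hot | safe) forces hot = False.
  (~idle | safe) forces idle = False.
  clause (busy | idle | ~open) is falsified — backtrack.
So cache = True.
Try open = True:
  (~open | ~safe) forces safe = False.
  (~hot | safe) forces hot = False.
  (~idle | safe) forces idle = False.
  clause (busy | idle | ~open) is falsified — backtrack.
So open = False.
Set hot = True.
  then (~hot | safe) forces safe = True.
  then (~idle | ~safe) forces idle = False.
  then (busy | ~heat | idle) forces heat = False.
  then (heat | ~light) forces light = False.
  then (busy | heat | key | ~safe) forces key = True.
All clauses satisfied.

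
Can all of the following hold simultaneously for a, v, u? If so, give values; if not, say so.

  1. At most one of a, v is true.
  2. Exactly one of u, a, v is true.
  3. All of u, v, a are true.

UNSATISFIABLE

Case a = True:
  (1) with a=T forces v = False.
  Constraint (3) is violated (v=F) — contradiction.
Case a = False:
  Constraint (3) is violated (a=F) — contradiction.
Both cases fail — unsatisfiable.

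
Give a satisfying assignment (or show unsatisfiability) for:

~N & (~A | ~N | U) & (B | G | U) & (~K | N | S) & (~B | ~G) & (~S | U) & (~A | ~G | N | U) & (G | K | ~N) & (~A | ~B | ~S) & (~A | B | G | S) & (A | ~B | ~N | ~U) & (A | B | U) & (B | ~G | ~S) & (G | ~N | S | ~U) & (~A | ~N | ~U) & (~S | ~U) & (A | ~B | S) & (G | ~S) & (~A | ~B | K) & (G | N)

Unit clause (~N) forces N = False.
In (G | N) only G is left, so G = True.
In (~B | ~G) only ~B is left, so B = False.
In (B | ~G | ~S) only ~S is left, so S = False.
In (~K | N | S) only ~K is left, so K = False.
Try U = False:
  (~A | ~G | N | U) forces A = False.
  clause (A | B | U) is falsified — backtrack.
So U = True.
Set A = False.
All clauses satisfied.

N=F, S=F, K=F, U=T, G=T, B=F, A=F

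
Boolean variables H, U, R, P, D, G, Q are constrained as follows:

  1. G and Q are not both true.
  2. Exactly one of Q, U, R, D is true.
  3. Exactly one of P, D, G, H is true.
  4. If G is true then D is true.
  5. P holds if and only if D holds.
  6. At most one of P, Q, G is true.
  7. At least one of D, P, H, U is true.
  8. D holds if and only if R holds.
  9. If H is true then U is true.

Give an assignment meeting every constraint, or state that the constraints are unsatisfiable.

H = True, U = True, R = False, P = False, D = False, G = False, Q = False

  (1) G=F, Q=F — not both ✓
  (2) {Q, U, R, D}: 1 true — exactly one ✓
  (3) {P, D, G, H}: 1 true — exactly one ✓
  (4) G=F ⇒ D: vacuous ✓
  (5) P=F, D=F — same ✓
  (6) {P, Q, G}: 0 true — at most one ✓
  (7) {D, P, H, U}: 2 true — at least one ✓
  (8) D=F, R=F — same ✓
  (9) H=T ⇒ U: T ✓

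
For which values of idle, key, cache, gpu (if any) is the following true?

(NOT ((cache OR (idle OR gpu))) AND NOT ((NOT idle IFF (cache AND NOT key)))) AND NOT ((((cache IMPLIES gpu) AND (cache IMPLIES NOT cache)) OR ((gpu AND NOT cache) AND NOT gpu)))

Case cache = True: the conjunct NOT ((cache OR (idle OR gpu))) becomes NOT ((True OR (idle OR gpu))) = False.
Case cache = False: the conjunct NOT ((((cache IMPLIES gpu) AND (cache IMPLIES NOT cache)) OR ((gpu AND NOT cache) AND NOT gpu))) becomes NOT ((True OR (gpu AND NOT gpu))) = False.
Both cases fail — unsatisfiable.

No satisfying assignment exists.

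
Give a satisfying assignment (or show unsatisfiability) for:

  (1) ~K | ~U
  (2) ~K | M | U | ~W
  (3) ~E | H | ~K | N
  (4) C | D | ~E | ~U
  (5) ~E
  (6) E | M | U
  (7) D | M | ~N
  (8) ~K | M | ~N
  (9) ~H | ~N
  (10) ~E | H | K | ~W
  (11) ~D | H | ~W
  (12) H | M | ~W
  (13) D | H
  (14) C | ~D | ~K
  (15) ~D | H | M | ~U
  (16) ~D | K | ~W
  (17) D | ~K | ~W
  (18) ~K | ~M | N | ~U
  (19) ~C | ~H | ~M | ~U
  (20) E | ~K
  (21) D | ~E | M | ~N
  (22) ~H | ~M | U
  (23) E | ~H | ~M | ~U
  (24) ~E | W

M: True, U: False, W: False, D: True, E: False, K: False, N: False, C: True, H: False

Unit clause (~E) forces E = False.
In (E | ~K) only ~K is left, so K = False.
Set M = True.
Set U = False.
  then (~H | ~M | U) forces H = False.
  then (D | H) forces D = True.
  then (~D | K | ~W) forces W = False.
Set N = False.
Set C = True.
All clauses satisfied.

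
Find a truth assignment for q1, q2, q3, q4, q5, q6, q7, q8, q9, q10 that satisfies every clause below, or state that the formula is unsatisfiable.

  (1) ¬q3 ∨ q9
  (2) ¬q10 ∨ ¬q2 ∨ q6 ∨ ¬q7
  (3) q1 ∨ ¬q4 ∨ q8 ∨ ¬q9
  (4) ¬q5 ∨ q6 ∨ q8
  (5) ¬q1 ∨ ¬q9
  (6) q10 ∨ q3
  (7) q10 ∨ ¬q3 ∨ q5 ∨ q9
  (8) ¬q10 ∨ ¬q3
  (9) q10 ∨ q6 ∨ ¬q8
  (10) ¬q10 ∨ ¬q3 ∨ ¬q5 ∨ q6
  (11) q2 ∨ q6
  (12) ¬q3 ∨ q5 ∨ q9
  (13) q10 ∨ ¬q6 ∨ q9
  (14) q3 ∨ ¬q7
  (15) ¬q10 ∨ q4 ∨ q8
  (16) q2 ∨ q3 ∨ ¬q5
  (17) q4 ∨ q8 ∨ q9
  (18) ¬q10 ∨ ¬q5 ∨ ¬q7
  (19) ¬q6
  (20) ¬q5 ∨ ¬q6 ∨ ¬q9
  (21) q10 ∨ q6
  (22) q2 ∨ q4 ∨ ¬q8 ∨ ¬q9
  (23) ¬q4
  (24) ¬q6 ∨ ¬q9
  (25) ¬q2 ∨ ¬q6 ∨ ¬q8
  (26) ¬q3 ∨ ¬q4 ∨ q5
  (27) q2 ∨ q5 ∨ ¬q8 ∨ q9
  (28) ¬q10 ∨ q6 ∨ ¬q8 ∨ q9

q1: False, q2: True, q3: False, q4: False, q5: False, q6: False, q7: False, q8: True, q9: True, q10: True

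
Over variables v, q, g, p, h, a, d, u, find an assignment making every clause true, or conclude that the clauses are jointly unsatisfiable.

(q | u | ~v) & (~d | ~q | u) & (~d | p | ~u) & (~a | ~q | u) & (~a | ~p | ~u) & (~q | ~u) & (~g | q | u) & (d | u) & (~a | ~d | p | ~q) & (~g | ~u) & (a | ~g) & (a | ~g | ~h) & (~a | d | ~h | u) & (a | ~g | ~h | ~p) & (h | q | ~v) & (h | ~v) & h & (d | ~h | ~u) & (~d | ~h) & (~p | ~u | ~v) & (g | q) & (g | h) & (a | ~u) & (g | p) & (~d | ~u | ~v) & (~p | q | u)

Case h = True:
  (~d | ~h) forces d = False.
  (d | u) forces u = True.
  Clause (d | ~h | ~u) is falsified — contradiction.
Case h = False:
  Clause (h) is falsified — contradiction.
Both cases fail, so the formula is unsatisfiable.

UNSATISFIABLE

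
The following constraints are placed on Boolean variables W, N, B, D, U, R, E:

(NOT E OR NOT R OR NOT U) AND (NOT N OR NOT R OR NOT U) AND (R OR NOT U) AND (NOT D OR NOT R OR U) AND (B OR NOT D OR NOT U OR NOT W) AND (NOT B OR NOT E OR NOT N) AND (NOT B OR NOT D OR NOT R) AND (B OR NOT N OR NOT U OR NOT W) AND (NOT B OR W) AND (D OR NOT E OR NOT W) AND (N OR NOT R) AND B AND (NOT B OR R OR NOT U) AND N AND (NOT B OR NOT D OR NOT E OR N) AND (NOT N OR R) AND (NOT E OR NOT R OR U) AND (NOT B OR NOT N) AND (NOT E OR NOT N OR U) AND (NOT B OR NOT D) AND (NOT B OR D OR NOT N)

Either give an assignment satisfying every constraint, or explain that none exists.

Case N = True:
  (B) forces B = True.
  Clause (NOT B OR NOT N) is falsified — contradiction.
Case N = False:
  Clause (N) is falsified — contradiction.
Both cases fail, so the formula is unsatisfiable.

Unsatisfiable — no assignment works.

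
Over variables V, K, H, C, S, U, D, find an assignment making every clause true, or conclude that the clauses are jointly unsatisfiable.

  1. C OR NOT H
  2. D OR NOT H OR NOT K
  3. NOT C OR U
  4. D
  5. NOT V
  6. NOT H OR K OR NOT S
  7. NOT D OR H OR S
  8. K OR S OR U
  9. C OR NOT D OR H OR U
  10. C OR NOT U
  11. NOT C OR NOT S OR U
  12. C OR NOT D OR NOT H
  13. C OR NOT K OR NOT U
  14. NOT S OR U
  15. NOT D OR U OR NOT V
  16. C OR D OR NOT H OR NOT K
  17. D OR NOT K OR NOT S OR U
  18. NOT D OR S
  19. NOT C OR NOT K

V: False, K: False, H: False, C: True, S: True, U: True, D: True

Unit clause (D) forces D = True.
Unit clause (NOT V) forces V = False.
In (NOT D OR S) only S is left, so S = True.
In (NOT S OR U) only U is left, so U = True.
In (C OR NOT U) only C is left, so C = True.
In (NOT C OR NOT K) only NOT K is left, so K = False.
In (NOT H OR K OR NOT S) only NOT H is left, so H = False.
All clauses satisfied.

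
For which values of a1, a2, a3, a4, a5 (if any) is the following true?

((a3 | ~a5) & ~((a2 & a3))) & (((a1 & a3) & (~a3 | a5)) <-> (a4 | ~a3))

a1 = False, a2 = False, a3 = True, a4 = False, a5 = False

  (a3 | ~a5) & ~((a2 & a3)) = True
    a3 | ~a5 = True
      ~a5 = True
    ~((a2 & a3)) = True
      a2 & a3 = False
  ((a1 & a3) & (~a3 | a5)) <-> (a4 | ~a3) = True
    (a1 & a3) & (~a3 | a5) = False
      a1 & a3 = False
      ~a3 | a5 = False
        ~a3 = False
    a4 | ~a3 = False
      ~a3 = False
Both conjuncts True, so the formula holds.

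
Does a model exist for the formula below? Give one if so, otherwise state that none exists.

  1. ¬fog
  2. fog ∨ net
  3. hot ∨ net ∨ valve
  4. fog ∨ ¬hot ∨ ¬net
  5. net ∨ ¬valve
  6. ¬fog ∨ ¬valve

Unit clause (¬fog) forces fog = False.
In (fog ∨ net) only net is left, so net = True.
In (fog ∨ ¬hot ∨ ¬net) only ¬hot is left, so hot = False.
Set valve = True.
Check each clause:
  (¬fog): ¬fog holds.
  (fog ∨ net): net holds.
  (hot ∨ net ∨ valve): net holds.
  (fog ∨ ¬hot ∨ ¬net): ¬hot holds.
  (net ∨ ¬valve): net holds.
  (¬fog ∨ ¬valve): ¬fog holds.
All clauses satisfied.

fog = False; valve = True; hot = False; net = True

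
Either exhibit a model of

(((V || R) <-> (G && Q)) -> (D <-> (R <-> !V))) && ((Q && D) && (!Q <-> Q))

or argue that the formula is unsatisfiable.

The conjunct !Q <-> Q is unsatisfiable on its own:
  Q=F: evaluates to False.
  Q=T: evaluates to False.
So the whole conjunction is unsatisfiable.

The formula is unsatisfiable.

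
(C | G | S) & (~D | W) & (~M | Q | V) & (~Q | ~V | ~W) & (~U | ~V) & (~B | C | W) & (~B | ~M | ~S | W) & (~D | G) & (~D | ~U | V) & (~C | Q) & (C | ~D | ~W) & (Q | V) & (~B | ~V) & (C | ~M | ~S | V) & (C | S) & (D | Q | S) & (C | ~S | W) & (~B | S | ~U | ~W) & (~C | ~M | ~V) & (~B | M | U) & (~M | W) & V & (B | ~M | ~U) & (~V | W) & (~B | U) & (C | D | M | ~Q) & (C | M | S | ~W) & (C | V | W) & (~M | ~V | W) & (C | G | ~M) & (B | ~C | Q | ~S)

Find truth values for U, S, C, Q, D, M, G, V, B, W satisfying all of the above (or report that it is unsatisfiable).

Unit clause (V) forces V = True.
In (~V | W) only W is left, so W = True.
In (~Q | ~V | ~W) only ~Q is left, so Q = False.
In (~U | ~V) only ~U is left, so U = False.
In (~C | Q) only ~C is left, so C = False.
In (C | ~D | ~W) only ~D is left, so D = False.
In (~B | ~V) only ~B is left, so B = False.
In (C | S) only S is left, so S = True.
Set M = True.
  then (C | G | ~M) forces G = True.
All clauses satisfied.

U = False, S = True, C = False, Q = False, D = False, M = True, G = True, V = True, B = False, W = True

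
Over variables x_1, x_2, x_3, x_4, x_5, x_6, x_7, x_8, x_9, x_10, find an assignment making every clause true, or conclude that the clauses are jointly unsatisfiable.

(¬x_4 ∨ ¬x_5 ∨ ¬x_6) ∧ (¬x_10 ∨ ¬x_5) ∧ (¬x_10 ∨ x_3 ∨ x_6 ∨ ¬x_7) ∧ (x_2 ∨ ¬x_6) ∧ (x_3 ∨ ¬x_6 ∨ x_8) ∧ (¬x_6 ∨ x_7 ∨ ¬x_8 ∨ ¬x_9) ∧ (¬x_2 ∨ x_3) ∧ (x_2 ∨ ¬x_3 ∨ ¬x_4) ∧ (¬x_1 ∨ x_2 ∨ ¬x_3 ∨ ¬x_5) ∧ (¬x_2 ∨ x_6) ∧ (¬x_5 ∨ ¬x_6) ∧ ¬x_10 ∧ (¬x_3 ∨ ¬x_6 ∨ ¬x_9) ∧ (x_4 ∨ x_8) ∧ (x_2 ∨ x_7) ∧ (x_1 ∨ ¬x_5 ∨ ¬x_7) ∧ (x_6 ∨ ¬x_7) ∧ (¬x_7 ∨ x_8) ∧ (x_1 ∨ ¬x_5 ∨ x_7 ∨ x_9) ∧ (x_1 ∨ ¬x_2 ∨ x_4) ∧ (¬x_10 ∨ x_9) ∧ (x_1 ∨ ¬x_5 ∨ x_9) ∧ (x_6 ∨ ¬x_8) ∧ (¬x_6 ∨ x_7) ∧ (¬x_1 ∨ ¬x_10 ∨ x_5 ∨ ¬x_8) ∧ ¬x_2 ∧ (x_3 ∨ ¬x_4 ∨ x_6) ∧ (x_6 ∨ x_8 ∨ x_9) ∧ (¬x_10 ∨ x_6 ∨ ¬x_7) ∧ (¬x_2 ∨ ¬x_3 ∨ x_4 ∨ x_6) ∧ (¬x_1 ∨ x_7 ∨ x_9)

Case x_2 = True:
  Clause (¬x_2) is falsified — contradiction.
Case x_2 = False:
  (x_2 ∨ ¬x_6) forces x_6 = False.
  (¬x_10) forces x_10 = False.
  (x_2 ∨ x_7) forces x_7 = True.
  Clause (x_6 ∨ ¬x_7) is falsified — contradiction.
Both cases fail, so the formula is unsatisfiable.

The formula is unsatisfiable.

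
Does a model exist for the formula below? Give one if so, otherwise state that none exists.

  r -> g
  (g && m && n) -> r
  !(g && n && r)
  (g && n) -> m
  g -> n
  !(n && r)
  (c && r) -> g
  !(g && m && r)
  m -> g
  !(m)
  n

m = False, c = True, r = False, n = True, g = False

Unit clause (!m) forces m = False.
Unit clause (n) forces n = True.
In (!n || !r) only !r is left, so r = False.
In (!g || m || !n) only !g is left, so g = False.
Set c = True.
All clauses satisfied.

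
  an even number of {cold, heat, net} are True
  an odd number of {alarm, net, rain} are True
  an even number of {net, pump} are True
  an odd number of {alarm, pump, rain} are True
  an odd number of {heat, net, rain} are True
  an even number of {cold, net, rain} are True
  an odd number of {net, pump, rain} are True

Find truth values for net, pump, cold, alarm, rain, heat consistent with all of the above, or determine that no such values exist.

net=T; pump=T; cold=F; alarm=T; rain=T; heat=T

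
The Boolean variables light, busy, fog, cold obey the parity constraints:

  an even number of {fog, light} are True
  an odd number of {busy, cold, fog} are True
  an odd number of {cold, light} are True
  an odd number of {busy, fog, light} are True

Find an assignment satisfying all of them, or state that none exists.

UNSATISFIABLE

Adding constraints 2, 3, 4 mod 2: every variable appears an even number of times on the left, so the left side is 0.
But the right sides sum to 1 (mod 2). 0 ≠ 1 — the system is inconsistent.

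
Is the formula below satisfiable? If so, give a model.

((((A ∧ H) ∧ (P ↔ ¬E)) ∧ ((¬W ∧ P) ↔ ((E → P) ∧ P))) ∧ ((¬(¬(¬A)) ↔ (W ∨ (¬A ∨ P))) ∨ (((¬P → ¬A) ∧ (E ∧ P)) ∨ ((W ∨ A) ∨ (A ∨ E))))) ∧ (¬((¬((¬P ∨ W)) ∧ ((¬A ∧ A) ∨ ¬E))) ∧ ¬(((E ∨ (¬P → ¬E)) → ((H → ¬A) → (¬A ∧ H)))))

The formula is unsatisfiable.

Case A = True: the formula simplifies to ((H ∧ (P ↔ ¬E)) ∧ ((¬W ∧ P) ↔ ((E → P) ∧ P))) ∧ (¬((¬((¬P ∨ W)) ∧ ¬E)) ∧ ¬(((E ∨ (¬P → ¬E)) → H))).
  H = True: the conjunct ¬(((E ∨ (¬P → ¬E)) → H)) becomes ¬(((E ∨ (¬P → ¬E)) → True)) = False.
  H = False: the conjunct H is False.
Case A = False: the conjunct A is False.
Both cases fail — unsatisfiable.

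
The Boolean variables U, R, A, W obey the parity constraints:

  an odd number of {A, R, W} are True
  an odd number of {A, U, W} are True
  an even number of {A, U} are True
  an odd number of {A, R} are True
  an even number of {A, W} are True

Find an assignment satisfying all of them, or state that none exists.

Unsatisfiable — no assignment works.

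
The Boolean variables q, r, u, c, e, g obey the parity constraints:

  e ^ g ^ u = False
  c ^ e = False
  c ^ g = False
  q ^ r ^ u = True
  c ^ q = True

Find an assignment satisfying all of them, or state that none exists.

q: True, r: False, u: False, c: False, e: False, g: False

e ^ g ^ u = F ^ F ^ F = False ✓
c ^ e = F ^ F = False ✓
c ^ g = F ^ F = False ✓
q ^ r ^ u = T ^ F ^ F = True ✓
c ^ q = F ^ T = True ✓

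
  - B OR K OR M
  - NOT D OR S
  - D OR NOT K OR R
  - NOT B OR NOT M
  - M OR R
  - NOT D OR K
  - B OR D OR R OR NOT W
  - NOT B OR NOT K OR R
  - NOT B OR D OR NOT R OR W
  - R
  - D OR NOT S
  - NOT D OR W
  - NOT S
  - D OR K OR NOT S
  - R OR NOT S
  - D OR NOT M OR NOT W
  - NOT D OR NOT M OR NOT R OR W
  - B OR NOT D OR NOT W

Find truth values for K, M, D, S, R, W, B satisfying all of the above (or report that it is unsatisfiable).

Unit clause (R) forces R = True.
Unit clause (NOT S) forces S = False.
In (NOT D OR S) only NOT D is left, so D = False.
Set K = True.
Set M = False.
Set W = True.
Set B = True.
All clauses satisfied.

K = True, M = False, D = False, S = False, R = True, W = True, B = True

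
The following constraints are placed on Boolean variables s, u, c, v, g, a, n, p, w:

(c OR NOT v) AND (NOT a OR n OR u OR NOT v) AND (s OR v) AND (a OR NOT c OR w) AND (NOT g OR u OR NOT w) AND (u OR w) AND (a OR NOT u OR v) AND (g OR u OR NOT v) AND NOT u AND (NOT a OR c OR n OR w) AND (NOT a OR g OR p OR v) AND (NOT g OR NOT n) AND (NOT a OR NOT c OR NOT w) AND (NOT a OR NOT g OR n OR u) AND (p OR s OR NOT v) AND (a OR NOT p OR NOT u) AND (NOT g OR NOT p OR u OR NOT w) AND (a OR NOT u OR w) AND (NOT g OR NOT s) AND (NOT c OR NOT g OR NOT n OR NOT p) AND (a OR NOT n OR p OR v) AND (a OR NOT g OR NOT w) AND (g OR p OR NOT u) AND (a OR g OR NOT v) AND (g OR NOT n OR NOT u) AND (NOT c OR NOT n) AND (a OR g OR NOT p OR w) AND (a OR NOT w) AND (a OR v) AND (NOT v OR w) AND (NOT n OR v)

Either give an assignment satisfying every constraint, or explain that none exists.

s = True; u = False; c = False; v = False; g = False; a = True; n = False; p = True; w = True

Unit clause (NOT u) forces u = False.
In (u OR w) only w is left, so w = True.
In (a OR NOT w) only a is left, so a = True.
In (NOT g OR u OR NOT w) only NOT g is left, so g = False.
In (g OR u OR NOT v) only NOT v is left, so v = False.
In (NOT a OR g OR p OR v) only p is left, so p = True.
In (NOT a OR NOT c OR NOT w) only NOT c is left, so c = False.
In (NOT n OR v) only NOT n is left, so n = False.
In (s OR v) only s is left, so s = True.
All clauses satisfied.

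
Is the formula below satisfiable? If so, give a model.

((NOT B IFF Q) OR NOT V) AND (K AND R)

R=T, Q=T, B=F, K=T, V=T

  (NOT B IFF Q) OR NOT V = True
    NOT B IFF Q = True
      NOT B = True
    NOT V = False
  K AND R = True
Both conjuncts True, so the formula holds.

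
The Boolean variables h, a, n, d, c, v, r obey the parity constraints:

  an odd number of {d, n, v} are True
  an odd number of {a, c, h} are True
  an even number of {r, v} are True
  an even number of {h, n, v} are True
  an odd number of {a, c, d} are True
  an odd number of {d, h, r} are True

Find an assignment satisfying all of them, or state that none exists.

Adding constraints 1, 2, 4, 5 mod 2: every variable appears an even number of times on the left, so the left side is 0.
But the right sides sum to 1 (mod 2). 0 ≠ 1 — the system is inconsistent.

Unsatisfiable — no assignment works.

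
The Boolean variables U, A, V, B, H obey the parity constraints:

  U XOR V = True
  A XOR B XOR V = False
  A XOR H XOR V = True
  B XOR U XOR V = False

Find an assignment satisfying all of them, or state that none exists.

U = True; A = True; V = False; B = True; H = False

U XOR V = T XOR F = True ✓
A XOR B XOR V = T XOR T XOR F = False ✓
A XOR H XOR V = T XOR F XOR F = True ✓
B XOR U XOR V = T XOR T XOR F = False ✓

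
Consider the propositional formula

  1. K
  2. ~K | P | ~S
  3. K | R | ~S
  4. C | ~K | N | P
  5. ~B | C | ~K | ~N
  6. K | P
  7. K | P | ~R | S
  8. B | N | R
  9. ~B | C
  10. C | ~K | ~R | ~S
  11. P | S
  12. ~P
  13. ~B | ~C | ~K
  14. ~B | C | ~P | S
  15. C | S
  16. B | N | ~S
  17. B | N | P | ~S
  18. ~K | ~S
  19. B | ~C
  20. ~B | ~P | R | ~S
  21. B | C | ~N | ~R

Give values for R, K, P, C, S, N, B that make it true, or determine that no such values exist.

UNSATISFIABLE

Case K = True:
  (~P) forces P = False.
  (~K | P | ~S) forces S = False.
  Clause (P | S) is falsified — contradiction.
Case K = False:
  Clause (K) is falsified — contradiction.
Both cases fail, so the formula is unsatisfiable.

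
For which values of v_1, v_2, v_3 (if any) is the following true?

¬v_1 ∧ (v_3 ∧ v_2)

v_1 = False, v_2 = True, v_3 = True

  ¬v_1 = True
  v_3 ∧ v_2 = True
Both conjuncts True, so the formula holds.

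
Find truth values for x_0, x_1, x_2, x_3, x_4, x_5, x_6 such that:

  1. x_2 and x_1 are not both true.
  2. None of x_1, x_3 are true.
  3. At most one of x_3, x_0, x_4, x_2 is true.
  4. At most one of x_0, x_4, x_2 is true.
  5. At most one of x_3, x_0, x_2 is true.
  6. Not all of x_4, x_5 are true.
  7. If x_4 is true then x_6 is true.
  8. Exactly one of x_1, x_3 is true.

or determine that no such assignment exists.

Case x_1 = True:
  Constraint (2) is violated (x_1=T) — contradiction.
Case x_1 = False:
  (2) forces x_3 = False.
  Constraint (8) is violated (x_1=F, x_3=F) — contradiction.
Both cases fail — unsatisfiable.

Unsatisfiable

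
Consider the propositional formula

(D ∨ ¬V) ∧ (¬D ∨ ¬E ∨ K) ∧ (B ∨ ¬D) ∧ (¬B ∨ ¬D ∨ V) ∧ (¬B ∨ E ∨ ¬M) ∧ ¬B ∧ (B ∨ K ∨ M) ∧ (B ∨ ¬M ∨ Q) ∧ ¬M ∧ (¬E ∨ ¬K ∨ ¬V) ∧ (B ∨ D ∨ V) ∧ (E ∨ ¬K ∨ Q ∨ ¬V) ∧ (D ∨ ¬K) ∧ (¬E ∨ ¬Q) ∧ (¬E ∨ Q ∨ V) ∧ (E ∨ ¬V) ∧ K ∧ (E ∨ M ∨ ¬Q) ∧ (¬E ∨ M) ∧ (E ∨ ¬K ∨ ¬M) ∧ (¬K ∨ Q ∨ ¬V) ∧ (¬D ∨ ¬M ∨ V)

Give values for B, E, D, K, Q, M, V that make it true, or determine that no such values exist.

The formula is unsatisfiable.

Case B = True:
  Clause (¬B) is falsified — contradiction.
Case B = False:
  (B ∨ ¬D) forces D = False.
  (D ∨ ¬V) forces V = False.
  Clause (B ∨ D ∨ V) is falsified — contradiction.
Both cases fail, so the formula is unsatisfiable.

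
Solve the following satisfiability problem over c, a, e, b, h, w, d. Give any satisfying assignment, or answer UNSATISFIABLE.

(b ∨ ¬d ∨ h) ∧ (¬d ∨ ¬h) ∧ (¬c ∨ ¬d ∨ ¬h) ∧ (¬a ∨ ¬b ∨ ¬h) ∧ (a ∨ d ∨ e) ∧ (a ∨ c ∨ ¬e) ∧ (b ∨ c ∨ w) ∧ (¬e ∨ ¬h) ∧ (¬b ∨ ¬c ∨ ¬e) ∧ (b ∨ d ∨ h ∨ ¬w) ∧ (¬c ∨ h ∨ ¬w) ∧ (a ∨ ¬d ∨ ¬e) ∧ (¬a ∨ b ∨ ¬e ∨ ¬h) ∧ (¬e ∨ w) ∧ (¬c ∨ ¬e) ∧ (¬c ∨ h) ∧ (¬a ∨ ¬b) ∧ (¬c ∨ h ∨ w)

Set c = False.
Set a = True.
  then (¬a ∨ ¬b) forces b = False.
  then (b ∨ c ∨ w) forces w = True.
Try e = True:
  (¬e ∨ ¬h) forces h = False.
  (b ∨ ¬d ∨ h) forces d = False.
  clause (b ∨ d ∨ h ∨ ¬w) is falsified — backtrack.
So e = False.
Set h = True.
  then (¬d ∨ ¬h) forces d = False.
All clauses satisfied.

c = False, a = True, e = False, b = False, h = True, w = True, d = False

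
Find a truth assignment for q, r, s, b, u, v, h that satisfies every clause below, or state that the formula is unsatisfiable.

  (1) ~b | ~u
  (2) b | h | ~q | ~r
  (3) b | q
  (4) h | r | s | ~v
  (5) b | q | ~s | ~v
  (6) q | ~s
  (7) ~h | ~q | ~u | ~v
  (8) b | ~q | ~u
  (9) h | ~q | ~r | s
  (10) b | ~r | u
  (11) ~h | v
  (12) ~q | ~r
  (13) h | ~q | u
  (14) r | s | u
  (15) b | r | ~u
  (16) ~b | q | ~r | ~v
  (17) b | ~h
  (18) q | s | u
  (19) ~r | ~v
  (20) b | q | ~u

Try q = False:
  (b | q) forces b = True.
  (~b | ~u) forces u = False.
  (q | ~s) forces s = False.
  clause (q | s | u) is falsified — backtrack.
So q = True.
  then (~q | ~r) forces r = False.
Set s = True.
Set b = True.
  then (~b | ~u) forces u = False.
  then (h | ~q | u) forces h = True.
  then (~h | v) forces v = True.
All clauses satisfied.

q=T, r=F, s=T, b=T, u=F, v=T, h=T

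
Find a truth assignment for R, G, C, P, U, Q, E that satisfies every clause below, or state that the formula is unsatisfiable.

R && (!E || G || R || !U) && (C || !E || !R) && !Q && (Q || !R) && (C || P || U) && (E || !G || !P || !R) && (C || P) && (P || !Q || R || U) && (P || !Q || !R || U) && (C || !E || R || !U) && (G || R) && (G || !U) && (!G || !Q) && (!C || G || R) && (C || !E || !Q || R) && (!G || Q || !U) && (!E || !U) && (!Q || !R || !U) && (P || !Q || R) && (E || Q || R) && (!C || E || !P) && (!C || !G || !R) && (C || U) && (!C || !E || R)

Unsatisfiable

Case R = True:
  (!Q) forces Q = False.
  Clause (Q || !R) is falsified — contradiction.
Case R = False:
  Clause (R) is falsified — contradiction.
Both cases fail, so the formula is unsatisfiable.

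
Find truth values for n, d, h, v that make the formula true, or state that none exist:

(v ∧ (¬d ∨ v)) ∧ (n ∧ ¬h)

n = True; d = False; h = False; v = True

  v ∧ (¬d ∨ v) = True
    ¬d ∨ v = True
      ¬d = True
  n ∧ ¬h = True
    ¬h = True
Both conjuncts True, so the formula holds.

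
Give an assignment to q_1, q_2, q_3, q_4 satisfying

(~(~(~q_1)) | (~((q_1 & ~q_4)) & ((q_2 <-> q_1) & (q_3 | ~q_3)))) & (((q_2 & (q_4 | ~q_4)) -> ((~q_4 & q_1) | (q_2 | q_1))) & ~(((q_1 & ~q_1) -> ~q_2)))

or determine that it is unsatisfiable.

The conjunct ~(((q_1 & ~q_1) -> ~q_2)) is unsatisfiable on its own:
  q_1=F, q_2=F: evaluates to False.
  q_1=F, q_2=T: evaluates to False.
  q_1=T, q_2=F: evaluates to False.
  q_1=T, q_2=T: evaluates to False.
So the whole conjunction is unsatisfiable.

Unsatisfiable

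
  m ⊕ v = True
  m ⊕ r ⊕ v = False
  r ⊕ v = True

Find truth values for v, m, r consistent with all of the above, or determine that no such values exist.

v=F; m=T; r=T

m ⊕ v = T ⊕ F = True ✓
m ⊕ r ⊕ v = T ⊕ T ⊕ F = False ✓
r ⊕ v = T ⊕ F = True ✓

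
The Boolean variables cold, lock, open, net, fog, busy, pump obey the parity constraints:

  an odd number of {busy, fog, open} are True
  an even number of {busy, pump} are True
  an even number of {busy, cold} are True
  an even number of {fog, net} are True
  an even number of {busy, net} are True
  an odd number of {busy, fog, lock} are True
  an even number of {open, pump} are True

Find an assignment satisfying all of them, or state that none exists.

cold: True; lock: True; open: True; net: True; fog: True; busy: True; pump: True

{busy, fog, open}: 3 true → odd ✓
{busy, pump}: 2 true → even ✓
{busy, cold}: 2 true → even ✓
{fog, net}: 2 true → even ✓
{busy, net}: 2 true → even ✓
{busy, fog, lock}: 3 true → odd ✓
{open, pump}: 2 true → even ✓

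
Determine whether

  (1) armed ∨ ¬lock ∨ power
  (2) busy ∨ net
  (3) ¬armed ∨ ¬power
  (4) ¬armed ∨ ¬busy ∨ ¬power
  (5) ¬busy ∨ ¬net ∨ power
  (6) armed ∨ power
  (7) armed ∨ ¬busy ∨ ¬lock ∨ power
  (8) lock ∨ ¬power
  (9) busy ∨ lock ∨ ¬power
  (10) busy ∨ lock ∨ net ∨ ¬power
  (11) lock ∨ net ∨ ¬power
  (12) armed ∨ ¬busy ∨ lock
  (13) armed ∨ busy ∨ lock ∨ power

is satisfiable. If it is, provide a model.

Set armed = True.
  then (¬armed ∨ ¬power) forces power = False.
Set net = True.
  then (¬busy ∨ ¬net ∨ power) forces busy = False.
Set lock = False.
All clauses satisfied.

armed = True, net = True, busy = False, power = False, lock = False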